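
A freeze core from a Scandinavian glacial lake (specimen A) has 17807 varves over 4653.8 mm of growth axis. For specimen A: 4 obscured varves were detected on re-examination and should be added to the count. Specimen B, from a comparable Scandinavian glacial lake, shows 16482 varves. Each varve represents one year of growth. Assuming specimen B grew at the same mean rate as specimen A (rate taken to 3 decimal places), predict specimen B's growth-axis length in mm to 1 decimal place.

4301.8 mm

Specimen A: true varve count = 17807 + 4 = 17811.
A: Mean rate = 4653.8 mm / 17811 years ≈ 0.261 mm per year.
Length of B = 0.261 × 16482 = 4301.8 mm.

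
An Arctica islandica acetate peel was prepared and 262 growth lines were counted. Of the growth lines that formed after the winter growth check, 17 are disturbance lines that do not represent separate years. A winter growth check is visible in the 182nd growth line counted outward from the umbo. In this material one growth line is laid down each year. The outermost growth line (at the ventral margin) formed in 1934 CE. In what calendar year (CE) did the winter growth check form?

1871 CE

Between growth line 182 and the ventral margin there are 262 − 182 = 80 growth lines.
Excluding 17 false growth lines: 80 − 17 = 63.
Counting back 63 years from 1934 CE places the winter growth check in 1934 − 63 = 1871 CE.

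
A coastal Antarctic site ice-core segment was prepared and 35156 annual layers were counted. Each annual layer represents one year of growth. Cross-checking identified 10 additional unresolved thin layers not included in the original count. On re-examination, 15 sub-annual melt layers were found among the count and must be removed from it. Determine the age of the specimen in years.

35151 yr

Correcting the raw count gives 35156 − 15 + 10 = 35151 true annual layers.
With a one-to-one annual layer periodicity this is 35151 years.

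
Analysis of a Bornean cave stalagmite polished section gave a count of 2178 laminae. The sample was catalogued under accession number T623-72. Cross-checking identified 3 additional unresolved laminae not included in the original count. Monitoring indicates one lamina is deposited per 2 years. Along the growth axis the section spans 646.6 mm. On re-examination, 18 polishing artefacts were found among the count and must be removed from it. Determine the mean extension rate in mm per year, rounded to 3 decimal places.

Adjusted count: 2178 − 18 + 3 = 2163 laminae.
2163 laminae at 2 years each span 2163 × 2 = 4326 years.
Mean rate = 646.6 mm / 4326 years ≈ 0.149 mm per year.

0.149 mm per year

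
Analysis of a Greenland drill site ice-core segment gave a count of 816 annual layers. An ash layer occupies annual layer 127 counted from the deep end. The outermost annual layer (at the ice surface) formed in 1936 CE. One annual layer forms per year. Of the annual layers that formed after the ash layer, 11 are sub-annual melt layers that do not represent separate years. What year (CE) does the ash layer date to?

1258 CE

816 − 127 = 689 annual layers lie beyond the ash layer toward the ice surface.
Removing the 11 false annual layers leaves 689 − 11 = 678 true annual layers beyond the ash layer.
The annual layer at the ice surface is 1936 CE, so the ash layer dates to 1936 − 678 = 1258 CE.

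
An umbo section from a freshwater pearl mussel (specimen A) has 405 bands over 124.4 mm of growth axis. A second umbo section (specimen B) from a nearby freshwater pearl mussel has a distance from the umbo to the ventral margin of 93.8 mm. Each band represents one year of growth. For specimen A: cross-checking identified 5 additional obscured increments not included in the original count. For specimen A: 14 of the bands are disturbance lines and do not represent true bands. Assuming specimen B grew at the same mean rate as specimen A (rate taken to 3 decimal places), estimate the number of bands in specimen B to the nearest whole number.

299 bands

Specimen A: correcting the raw count gives 405 − 14 + 5 = 396 true bands.
A: 124.4 mm over 396 years gives 124.4 / 396 ≈ 0.314 mm/yr.
Specimen B: 93.8 mm / 0.314 mm per year = 298.73 years ≈ 299 bands.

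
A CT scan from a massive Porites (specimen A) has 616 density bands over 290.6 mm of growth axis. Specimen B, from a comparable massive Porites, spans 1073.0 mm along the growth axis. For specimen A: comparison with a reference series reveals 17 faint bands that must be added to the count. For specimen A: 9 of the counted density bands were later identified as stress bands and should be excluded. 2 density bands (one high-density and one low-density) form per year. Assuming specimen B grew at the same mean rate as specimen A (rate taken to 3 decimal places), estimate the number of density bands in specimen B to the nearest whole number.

Specimen A: after corrections the count is 616 − 9 + 17 = 624 density bands.
Specimen A: 624 density bands at 2 per year is 624 / 2 = 312 years.
A: Mean rate = 290.6 mm / 312 years ≈ 0.931 mm/yr.
B spans 1073.0 / 0.931 = 1152.52 years; at 2 density bands per year that is 1152.52 × 2 ≈ 2305 density bands.

2305 density bands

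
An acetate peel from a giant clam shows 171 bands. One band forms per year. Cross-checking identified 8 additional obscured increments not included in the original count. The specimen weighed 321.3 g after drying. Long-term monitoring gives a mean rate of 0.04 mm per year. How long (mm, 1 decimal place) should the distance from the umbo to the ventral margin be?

True band count = 171 + 8 = 179.
Predicted length = 0.04 mm/year × 179 years = 7.2 mm.

7.2 mm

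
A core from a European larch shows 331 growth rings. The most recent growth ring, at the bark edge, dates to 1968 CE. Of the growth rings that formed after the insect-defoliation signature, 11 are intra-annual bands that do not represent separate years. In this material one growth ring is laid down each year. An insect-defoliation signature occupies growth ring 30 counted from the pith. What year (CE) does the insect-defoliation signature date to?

Between growth ring 30 and the bark edge there are 331 − 30 = 301 growth rings.
Excluding 11 false growth rings: 301 − 11 = 290.
1968 − 290 = 1678 CE.

1678 CE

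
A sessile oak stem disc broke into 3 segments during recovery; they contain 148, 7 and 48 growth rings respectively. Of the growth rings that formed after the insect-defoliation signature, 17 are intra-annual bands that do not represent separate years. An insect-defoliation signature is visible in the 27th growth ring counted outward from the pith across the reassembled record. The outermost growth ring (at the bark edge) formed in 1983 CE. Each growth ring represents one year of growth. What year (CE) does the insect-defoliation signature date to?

Total growth rings = 148 + 7 + 48 = 203.
The insect-defoliation signature sits at growth ring 27 from the pith, so 203 − 27 = 176 growth rings formed after it.
176 − 17 false = 159 true growth rings after the insect-defoliation signature.
1983 − 159 = 1824 CE.

1824 CE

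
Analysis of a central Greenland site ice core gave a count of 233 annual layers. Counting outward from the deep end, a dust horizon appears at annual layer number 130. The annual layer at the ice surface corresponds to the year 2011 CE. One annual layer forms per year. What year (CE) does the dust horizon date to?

The dust horizon sits at annual layer 130 from the deep end, so 233 − 130 = 103 annual layers formed after it.
The annual layer at the ice surface is 2011 CE, so the dust horizon dates to 2011 − 103 = 1908 CE.

1908 CE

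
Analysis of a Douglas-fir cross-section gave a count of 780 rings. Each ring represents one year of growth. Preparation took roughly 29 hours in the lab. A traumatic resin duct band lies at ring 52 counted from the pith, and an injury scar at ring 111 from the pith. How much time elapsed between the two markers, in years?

111 − 52 = 59 rings lie between the two events.
That is 59 years at one ring per year.

59 yr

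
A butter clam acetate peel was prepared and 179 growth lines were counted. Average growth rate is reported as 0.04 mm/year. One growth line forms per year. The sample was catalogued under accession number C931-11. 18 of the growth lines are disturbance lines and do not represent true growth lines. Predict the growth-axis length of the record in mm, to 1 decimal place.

After corrections the count is 179 − 18 = 161 growth lines.
161 years at 0.04 mm/year gives 0.04 × 161 = 6.4 mm.

6.4 mm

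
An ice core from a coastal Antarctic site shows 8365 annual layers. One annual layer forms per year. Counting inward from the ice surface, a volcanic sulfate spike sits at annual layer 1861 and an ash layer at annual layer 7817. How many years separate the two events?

Separation: 7817 − 1861 = 5956 annual layers.
One annual layer per year makes the interval 5956 years.

5956 years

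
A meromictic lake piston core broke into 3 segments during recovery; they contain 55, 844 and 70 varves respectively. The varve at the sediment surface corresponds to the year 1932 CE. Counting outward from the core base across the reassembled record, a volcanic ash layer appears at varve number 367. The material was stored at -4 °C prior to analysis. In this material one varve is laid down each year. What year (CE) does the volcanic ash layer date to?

1330 CE

Total varves = 55 + 844 + 70 = 969.
Between varve 367 and the sediment surface there are 969 − 367 = 602 varves.
Counting back 602 years from 1932 CE places the volcanic ash layer in 1932 − 602 = 1330 CE.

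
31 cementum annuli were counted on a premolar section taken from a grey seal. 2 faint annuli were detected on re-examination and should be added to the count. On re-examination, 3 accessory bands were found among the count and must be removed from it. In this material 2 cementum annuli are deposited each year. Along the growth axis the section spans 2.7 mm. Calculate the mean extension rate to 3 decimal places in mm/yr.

Correcting the raw count gives 31 − 3 + 2 = 30 true cementum annuli.
With 2 cementum annuli per year, 30 / 2 = 15 years.
2.7 mm over 15 years gives 2.7 / 15 ≈ 0.180 mm/yr.

0.180 mm/yr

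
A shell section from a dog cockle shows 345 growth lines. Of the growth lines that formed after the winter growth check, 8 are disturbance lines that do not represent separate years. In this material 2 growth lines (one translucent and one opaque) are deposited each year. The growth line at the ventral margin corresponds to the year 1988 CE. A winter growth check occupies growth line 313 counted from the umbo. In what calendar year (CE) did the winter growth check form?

1976 CE

The winter growth check sits at growth line 313 from the umbo, so 345 − 313 = 32 growth lines formed after it.
32 − 8 false = 24 true growth lines after the winter growth check.
Dividing by 2 growth lines per year: 24 / 2 = 12 years.
1988 − 12 = 1976 CE.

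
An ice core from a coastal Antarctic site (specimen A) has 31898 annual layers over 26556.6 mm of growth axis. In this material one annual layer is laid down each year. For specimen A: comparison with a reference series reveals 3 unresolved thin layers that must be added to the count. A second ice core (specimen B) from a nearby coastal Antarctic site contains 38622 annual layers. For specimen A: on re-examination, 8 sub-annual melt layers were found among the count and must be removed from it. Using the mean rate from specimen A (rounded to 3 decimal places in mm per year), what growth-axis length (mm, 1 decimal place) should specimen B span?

32172.1 mm

Specimen A: adjusted count: 31898 − 8 + 3 = 31893 annual layers.
A: Extension rate ≈ 26556.6 / 31893 = 0.833 mm per year.
For B, 0.833 mm/year × 38622 years = 32172.1 mm.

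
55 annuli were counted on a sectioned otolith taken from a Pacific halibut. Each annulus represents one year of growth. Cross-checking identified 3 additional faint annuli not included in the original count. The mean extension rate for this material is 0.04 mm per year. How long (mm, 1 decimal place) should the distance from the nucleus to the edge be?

Correcting the raw count gives 55 + 3 = 58 true annuli.
Length ≈ 0.04 × 58 = 2.3 mm.

2.3 mm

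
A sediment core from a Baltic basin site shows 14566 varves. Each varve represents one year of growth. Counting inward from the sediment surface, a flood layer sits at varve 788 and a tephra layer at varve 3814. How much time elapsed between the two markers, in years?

The two markers are separated by 3814 − 788 = 3026 varves.
That is 3026 years at one varve per year.

3026 yr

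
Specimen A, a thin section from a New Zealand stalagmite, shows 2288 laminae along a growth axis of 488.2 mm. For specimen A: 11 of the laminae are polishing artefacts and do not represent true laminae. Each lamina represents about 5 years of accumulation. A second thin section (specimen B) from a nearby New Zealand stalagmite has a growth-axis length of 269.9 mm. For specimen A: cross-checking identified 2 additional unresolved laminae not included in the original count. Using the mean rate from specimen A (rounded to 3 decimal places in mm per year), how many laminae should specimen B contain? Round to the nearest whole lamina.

1255 laminae

Specimen A: correcting the raw count gives 2288 − 11 + 2 = 2279 true laminae.
Specimen A: multiplying by 5 years per lamina: 2279 × 5 = 11395 years.
A: Extension rate ≈ 488.2 / 11395 = 0.043 mm/yr.
B spans 269.9 / 0.043 = 6276.74 years; at 5 years per lamina that is 6276.74 / 5 ≈ 1255 laminae.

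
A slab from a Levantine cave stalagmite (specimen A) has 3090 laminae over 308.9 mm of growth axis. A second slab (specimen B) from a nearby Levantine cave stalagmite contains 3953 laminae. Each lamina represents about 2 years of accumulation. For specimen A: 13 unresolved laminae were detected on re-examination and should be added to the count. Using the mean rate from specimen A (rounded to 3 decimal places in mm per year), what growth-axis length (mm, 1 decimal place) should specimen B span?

395.3 mm

Specimen A: adjusted count: 3090 + 13 = 3103 laminae.
Specimen A: multiplying by 2 years per lamina: 3103 × 2 = 6206 years.
A: Extension rate ≈ 308.9 / 6206 = 0.050 mm/year.
Specimen B: at 2 years per lamina, 3953 × 2 = 7906 years. Length of B = 0.050 × 7906 = 395.3 mm.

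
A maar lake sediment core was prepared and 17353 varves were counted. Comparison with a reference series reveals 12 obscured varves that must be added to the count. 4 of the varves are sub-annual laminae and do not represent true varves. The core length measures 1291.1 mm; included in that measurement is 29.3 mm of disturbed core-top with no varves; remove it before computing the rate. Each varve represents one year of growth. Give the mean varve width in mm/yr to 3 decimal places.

0.073 mm/yr

After corrections the count is 17353 − 4 + 12 = 17361 varves.
Removing the 29.3 mm offcut leaves 1291.1 − 29.3 = 1261.8 mm.
Extension rate ≈ 1261.8 / 17361 = 0.073 mm/yr.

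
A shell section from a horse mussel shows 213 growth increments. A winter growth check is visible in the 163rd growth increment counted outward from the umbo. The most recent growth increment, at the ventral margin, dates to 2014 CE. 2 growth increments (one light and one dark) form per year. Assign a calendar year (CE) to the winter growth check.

Between growth increment 163 and the ventral margin there are 213 − 163 = 50 growth increments.
Dividing by 2 growth increments per year: 50 / 2 = 25 years.
The growth increment at the ventral margin is 2014 CE, so the winter growth check dates to 2014 − 25 = 1989 CE.

1989 CE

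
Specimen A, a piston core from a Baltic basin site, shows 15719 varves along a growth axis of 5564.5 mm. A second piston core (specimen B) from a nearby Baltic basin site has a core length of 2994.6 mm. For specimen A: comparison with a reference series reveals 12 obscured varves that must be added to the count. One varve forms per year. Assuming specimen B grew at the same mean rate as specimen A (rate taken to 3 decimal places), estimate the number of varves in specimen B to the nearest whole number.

Specimen A: true varve count = 15719 + 12 = 15731.
A: 5564.5 mm over 15731 years gives 5564.5 / 15731 ≈ 0.354 mm/year.
For B, 2994.6 / 0.354 = 8459.32 years ≈ 8459 varves.

8459 varves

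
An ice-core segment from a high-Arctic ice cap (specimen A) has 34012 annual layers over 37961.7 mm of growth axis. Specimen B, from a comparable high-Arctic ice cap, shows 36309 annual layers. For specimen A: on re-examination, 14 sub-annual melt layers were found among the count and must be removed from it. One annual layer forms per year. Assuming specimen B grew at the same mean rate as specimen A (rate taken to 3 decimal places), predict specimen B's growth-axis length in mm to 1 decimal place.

40557.2 mm

Specimen A: true annual layer count = 34012 − 14 = 33998.
A: Mean rate = 37961.7 mm / 33998 years ≈ 1.117 mm/yr.
B's length ≈ 1.117 × 36309 = 40557.2 mm.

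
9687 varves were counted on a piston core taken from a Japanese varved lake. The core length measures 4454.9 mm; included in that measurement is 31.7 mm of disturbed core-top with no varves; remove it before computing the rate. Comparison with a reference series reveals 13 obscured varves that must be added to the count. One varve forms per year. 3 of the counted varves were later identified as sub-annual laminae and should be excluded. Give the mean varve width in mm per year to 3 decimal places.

Adjusted count: 9687 − 3 + 13 = 9697 varves.
Removing the 31.7 mm offcut leaves 4454.9 − 31.7 = 4423.2 mm.
4423.2 mm over 9697 years gives 4423.2 / 9697 ≈ 0.456 mm per year.

0.456 mm per year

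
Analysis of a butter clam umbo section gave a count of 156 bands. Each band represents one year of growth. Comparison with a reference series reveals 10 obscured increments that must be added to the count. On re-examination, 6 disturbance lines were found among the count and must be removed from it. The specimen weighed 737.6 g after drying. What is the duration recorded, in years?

160 years

After corrections the count is 156 − 6 + 10 = 160 bands.
At one band per year, that is 160 years.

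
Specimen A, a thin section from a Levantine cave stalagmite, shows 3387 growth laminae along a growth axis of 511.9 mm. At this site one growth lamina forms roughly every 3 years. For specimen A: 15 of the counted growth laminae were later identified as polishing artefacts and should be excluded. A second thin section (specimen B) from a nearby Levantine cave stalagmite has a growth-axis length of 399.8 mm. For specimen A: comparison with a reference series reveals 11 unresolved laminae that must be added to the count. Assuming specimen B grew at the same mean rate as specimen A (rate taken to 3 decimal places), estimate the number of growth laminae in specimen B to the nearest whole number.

Specimen A: after corrections the count is 3387 − 15 + 11 = 3383 growth laminae.
Specimen A: 3383 growth laminae at 3 years each span 3383 × 3 = 10149 years.
A: Mean rate = 511.9 mm / 10149 years ≈ 0.050 mm per year.
For B, 399.8 / 0.050 = 7996.00 years; at 3 years per growth lamina that is 7996.00 / 3 ≈ 2665 growth laminae.

2665 growth laminae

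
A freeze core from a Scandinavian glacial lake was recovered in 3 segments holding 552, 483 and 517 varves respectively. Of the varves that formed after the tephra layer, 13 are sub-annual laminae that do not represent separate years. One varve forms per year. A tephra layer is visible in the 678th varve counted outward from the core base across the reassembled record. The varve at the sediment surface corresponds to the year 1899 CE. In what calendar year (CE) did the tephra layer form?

Total varves = 552 + 483 + 517 = 1552.
Between varve 678 and the sediment surface there are 1552 − 678 = 874 varves.
Excluding 13 false varves: 874 − 13 = 861.
Counting back 861 years from 1899 CE places the tephra layer in 1899 − 861 = 1038 CE.

1038 CE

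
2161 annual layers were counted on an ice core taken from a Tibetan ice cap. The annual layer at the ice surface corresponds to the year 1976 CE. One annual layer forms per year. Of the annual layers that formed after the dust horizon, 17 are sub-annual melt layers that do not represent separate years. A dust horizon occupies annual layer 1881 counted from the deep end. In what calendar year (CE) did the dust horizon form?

1713 CE

Between annual layer 1881 and the ice surface there are 2161 − 1881 = 280 annual layers.
Removing the 17 false annual layers leaves 280 − 17 = 263 true annual layers beyond the dust horizon.
1976 − 263 = 1713 CE.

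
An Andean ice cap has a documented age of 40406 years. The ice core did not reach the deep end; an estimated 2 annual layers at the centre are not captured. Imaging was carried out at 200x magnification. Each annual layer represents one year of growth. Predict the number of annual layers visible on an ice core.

40404 annual layers

One annual layer per year gives 40406 annual layers over 40406 years.
40406 − 2 missed = 40404 annual layers expected in the prepared section.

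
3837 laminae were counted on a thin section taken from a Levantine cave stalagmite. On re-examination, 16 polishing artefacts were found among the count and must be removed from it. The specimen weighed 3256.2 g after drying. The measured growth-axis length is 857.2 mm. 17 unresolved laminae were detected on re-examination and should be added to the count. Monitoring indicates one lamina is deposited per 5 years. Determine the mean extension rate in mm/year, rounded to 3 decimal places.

After corrections the count is 3837 − 16 + 17 = 3838 laminae.
At 5 years per lamina, 3838 × 5 = 19190 years.
Extension rate ≈ 857.2 / 19190 = 0.045 mm/year.

0.045 mm/year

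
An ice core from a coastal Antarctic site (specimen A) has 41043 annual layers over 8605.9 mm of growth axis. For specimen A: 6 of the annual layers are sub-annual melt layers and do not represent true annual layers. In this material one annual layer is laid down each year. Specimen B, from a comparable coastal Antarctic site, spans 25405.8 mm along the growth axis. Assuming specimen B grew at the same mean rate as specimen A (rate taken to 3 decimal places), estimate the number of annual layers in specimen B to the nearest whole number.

Specimen A: true annual layer count = 41043 − 6 = 41037.
A: Mean rate = 8605.9 mm / 41037 years ≈ 0.210 mm/yr.
For B, 25405.8 / 0.210 = 120980.00 years ≈ 120980 annual layers.

120980 annual layers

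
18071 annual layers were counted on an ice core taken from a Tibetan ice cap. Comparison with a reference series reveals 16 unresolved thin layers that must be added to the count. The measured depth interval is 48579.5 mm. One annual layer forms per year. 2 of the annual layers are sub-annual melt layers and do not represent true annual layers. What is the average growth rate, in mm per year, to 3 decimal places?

True annual layer count = 18071 − 2 + 16 = 18085.
48579.5 mm over 18085 years gives 48579.5 / 18085 ≈ 2.686 mm per year.

2.686 mm per year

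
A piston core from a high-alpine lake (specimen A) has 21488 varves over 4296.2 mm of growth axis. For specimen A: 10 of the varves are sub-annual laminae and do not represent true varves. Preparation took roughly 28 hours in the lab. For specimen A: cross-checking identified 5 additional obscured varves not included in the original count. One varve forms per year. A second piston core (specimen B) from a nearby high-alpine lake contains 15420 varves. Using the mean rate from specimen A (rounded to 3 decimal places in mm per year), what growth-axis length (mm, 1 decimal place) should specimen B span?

3084.0 mm

Specimen A: adjusted count: 21488 − 10 + 5 = 21483 varves.
A: Mean rate = 4296.2 mm / 21483 years ≈ 0.200 mm/year.
For B, 0.200 mm/year × 15420 years = 3084.0 mm.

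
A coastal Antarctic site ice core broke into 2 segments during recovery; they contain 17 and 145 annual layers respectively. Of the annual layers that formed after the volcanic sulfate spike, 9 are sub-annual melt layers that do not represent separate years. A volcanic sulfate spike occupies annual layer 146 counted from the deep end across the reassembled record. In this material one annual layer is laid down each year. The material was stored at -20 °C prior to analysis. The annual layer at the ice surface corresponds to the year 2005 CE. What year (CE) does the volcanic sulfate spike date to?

Total annual layers = 17 + 145 = 162.
Between annual layer 146 and the ice surface there are 162 − 146 = 16 annual layers.
Removing the 9 false annual layers leaves 16 − 9 = 7 true annual layers beyond the volcanic sulfate spike.
2005 − 7 = 1998 CE.

1998 CE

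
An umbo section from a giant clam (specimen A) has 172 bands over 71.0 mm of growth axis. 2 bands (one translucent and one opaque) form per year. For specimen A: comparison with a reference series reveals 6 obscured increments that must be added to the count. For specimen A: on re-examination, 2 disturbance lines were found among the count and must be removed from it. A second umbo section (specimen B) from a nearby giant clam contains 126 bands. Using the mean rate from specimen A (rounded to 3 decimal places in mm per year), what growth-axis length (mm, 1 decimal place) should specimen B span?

50.8 mm

Specimen A: adjusted count: 172 − 2 + 6 = 176 bands.
Specimen A: with 2 bands per year, 176 / 2 = 88 years.
A: Mean rate = 71.0 mm / 88 years ≈ 0.807 mm/year.
Specimen B: with 2 bands per year, 126 / 2 = 63 years. For B, 0.807 mm/year × 63 years = 50.8 mm.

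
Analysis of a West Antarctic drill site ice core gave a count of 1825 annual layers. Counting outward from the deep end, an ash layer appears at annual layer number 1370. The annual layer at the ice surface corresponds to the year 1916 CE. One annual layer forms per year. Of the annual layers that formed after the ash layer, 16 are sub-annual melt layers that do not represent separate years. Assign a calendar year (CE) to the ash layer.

1477 CE

The ash layer sits at annual layer 1370 from the deep end, so 1825 − 1370 = 455 annual layers formed after it.
455 − 16 false = 439 true annual layers after the ash layer.
The annual layer at the ice surface is 1916 CE, so the ash layer dates to 1916 − 439 = 1477 CE.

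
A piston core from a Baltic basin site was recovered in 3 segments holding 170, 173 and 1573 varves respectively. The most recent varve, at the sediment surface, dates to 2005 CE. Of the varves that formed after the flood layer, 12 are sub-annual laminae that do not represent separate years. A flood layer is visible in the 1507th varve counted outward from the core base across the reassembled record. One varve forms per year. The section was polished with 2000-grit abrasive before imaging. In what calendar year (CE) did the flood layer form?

1608 CE

Total varves = 170 + 173 + 1573 = 1916.
1916 − 1507 = 409 varves lie beyond the flood layer toward the sediment surface.
Excluding 12 false varves: 409 − 12 = 397.
The varve at the sediment surface is 2005 CE, so the flood layer dates to 2005 − 397 = 1608 CE.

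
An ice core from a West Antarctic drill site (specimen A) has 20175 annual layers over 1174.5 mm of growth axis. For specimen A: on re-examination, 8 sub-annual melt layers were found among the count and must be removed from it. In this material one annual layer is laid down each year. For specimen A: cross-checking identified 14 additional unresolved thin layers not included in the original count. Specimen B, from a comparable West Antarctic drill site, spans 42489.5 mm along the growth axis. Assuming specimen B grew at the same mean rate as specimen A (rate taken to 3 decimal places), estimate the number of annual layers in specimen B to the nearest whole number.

Specimen A: adjusted count: 20175 − 8 + 14 = 20181 annual layers.
A: Extension rate ≈ 1174.5 / 20181 = 0.058 mm/yr.
For B, 42489.5 / 0.058 = 732577.59 years ≈ 732578 annual layers.

732578 annual layers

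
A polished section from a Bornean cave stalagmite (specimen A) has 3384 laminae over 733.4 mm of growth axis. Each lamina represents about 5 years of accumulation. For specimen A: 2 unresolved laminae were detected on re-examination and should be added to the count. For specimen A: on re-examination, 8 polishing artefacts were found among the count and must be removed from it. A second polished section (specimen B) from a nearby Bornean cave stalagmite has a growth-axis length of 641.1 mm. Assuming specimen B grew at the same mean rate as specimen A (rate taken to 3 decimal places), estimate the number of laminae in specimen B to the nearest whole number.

2982 laminae

Specimen A: adjusted count: 3384 − 8 + 2 = 3378 laminae.
Specimen A: at 5 years per lamina, 3378 × 5 = 16890 years.
A: 733.4 mm over 16890 years gives 733.4 / 16890 ≈ 0.043 mm/yr.
For B, 641.1 / 0.043 = 14909.30 years; at 5 years per lamina that is 14909.30 / 5 ≈ 2982 laminae.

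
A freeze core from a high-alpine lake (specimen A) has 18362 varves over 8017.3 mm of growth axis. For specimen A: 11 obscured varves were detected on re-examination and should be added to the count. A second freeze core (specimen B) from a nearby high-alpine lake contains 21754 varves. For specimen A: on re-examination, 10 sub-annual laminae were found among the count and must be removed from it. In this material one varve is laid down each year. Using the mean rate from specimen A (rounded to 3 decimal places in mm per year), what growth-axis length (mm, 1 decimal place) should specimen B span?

Specimen A: true varve count = 18362 − 10 + 11 = 18363.
A: Extension rate ≈ 8017.3 / 18363 = 0.437 mm/yr.
Length of B = 0.437 × 21754 = 9506.5 mm.

9506.5 mm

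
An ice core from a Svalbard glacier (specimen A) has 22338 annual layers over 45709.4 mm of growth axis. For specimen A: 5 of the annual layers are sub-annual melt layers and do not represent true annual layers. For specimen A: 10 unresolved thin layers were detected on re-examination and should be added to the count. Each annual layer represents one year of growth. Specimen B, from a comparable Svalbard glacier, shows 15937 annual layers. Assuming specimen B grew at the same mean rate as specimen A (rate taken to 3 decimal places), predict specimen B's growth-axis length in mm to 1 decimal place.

Specimen A: after corrections the count is 22338 − 5 + 10 = 22343 annual layers.
A: Mean rate = 45709.4 mm / 22343 years ≈ 2.046 mm per year.
Length of B = 2.046 × 15937 = 32607.1 mm.

32607.1 mm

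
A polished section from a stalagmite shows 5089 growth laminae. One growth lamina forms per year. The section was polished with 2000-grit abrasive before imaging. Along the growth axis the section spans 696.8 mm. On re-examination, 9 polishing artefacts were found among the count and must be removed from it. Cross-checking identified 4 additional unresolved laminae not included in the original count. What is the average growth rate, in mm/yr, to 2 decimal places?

0.14 mm/yr

After corrections the count is 5089 − 9 + 4 = 5084 growth laminae.
Mean rate = 696.8 mm / 5084 years ≈ 0.14 mm/yr.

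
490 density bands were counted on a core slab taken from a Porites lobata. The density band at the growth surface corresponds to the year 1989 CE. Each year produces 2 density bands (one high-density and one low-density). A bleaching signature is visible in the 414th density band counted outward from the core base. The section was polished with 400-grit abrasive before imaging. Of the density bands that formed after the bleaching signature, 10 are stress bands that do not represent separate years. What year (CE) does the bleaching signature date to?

The bleaching signature sits at density band 414 from the core base, so 490 − 414 = 76 density bands formed after it.
76 − 10 false = 66 true density bands after the bleaching signature.
66 density bands at 2 per year is 66 / 2 = 33 years.
1989 − 33 = 1956 CE.

1956 CE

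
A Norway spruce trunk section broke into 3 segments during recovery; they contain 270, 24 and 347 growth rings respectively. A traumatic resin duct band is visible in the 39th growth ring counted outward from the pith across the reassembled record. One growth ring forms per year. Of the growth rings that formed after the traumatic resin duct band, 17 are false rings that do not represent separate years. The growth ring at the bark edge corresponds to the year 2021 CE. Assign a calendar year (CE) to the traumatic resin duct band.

Total growth rings = 270 + 24 + 347 = 641.
641 − 39 = 602 growth rings lie beyond the traumatic resin duct band toward the bark edge.
Removing the 17 false growth rings leaves 602 − 17 = 585 true growth rings beyond the traumatic resin duct band.
Counting back 585 years from 2021 CE places the traumatic resin duct band in 2021 − 585 = 1436 CE.

1436 CE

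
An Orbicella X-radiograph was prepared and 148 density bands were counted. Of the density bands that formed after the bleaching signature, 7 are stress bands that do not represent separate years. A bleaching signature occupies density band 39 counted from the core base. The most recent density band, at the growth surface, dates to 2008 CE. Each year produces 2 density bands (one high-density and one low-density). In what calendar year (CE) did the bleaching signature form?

The bleaching signature sits at density band 39 from the core base, so 148 − 39 = 109 density bands formed after it.
Excluding 7 false density bands: 109 − 7 = 102.
With 2 density bands per year, 102 / 2 = 51 years.
2008 − 51 = 1957 CE.

1957 CE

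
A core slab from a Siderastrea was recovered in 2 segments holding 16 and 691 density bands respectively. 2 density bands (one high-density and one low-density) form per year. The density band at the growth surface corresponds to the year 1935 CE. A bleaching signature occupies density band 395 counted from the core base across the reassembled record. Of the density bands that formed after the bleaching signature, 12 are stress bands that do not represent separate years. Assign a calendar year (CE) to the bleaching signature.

Total density bands = 16 + 691 = 707.
707 − 395 = 312 density bands lie beyond the bleaching signature toward the growth surface.
Excluding 12 false density bands: 312 − 12 = 300.
With 2 density bands per year, 300 / 2 = 150 years.
Counting back 150 years from 1935 CE places the bleaching signature in 1935 − 150 = 1785 CE.

1785 CE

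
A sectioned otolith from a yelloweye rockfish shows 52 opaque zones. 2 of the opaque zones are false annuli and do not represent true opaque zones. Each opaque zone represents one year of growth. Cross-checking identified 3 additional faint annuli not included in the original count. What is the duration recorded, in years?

53 years

True opaque zone count = 52 − 2 + 3 = 53.
With a one-to-one opaque zone periodicity this is 53 years.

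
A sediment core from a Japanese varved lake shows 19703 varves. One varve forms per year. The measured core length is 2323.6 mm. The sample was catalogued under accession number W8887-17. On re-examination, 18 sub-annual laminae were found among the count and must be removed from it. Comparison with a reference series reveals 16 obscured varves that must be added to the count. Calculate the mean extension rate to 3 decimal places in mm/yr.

0.118 mm/yr

After corrections the count is 19703 − 18 + 16 = 19701 varves.
Extension rate ≈ 2323.6 / 19701 = 0.118 mm/yr.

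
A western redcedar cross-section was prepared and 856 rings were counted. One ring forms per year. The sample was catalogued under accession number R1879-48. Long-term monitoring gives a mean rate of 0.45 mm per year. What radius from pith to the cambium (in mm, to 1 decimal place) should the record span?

The record spans 856 years at 0.45 mm per year.
Length ≈ 0.45 × 856 = 385.2 mm.

385.2 mm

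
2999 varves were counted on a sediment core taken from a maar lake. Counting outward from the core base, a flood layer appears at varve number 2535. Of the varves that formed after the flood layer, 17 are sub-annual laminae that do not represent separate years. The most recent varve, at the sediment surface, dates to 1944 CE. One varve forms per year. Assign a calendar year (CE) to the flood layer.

1497 CE

2999 − 2535 = 464 varves lie beyond the flood layer toward the sediment surface.
Removing the 17 false varves leaves 464 − 17 = 447 true varves beyond the flood layer.
Counting back 447 years from 1944 CE places the flood layer in 1944 − 447 = 1497 CE.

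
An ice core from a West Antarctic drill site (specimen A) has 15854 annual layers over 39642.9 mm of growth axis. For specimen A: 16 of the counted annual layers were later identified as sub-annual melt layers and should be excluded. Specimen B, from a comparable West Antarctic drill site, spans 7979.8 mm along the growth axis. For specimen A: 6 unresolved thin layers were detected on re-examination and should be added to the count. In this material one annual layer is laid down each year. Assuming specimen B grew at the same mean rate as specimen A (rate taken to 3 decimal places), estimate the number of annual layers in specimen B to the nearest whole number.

Specimen A: true annual layer count = 15854 − 16 + 6 = 15844.
A: Extension rate ≈ 39642.9 / 15844 = 2.502 mm/yr.
B spans 7979.8 / 2.502 = 3189.37 years ≈ 3189 annual layers.

3189 annual layers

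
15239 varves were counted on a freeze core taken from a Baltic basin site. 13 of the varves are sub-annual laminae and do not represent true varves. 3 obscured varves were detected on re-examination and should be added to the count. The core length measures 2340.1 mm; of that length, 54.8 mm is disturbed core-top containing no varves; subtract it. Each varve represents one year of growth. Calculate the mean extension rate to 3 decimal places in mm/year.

0.150 mm/year

Adjusted count: 15239 − 13 + 3 = 15229 varves.
The growth record spans 2340.1 − 54.8 = 2285.3 mm.
Extension rate ≈ 2285.3 / 15229 = 0.150 mm/year.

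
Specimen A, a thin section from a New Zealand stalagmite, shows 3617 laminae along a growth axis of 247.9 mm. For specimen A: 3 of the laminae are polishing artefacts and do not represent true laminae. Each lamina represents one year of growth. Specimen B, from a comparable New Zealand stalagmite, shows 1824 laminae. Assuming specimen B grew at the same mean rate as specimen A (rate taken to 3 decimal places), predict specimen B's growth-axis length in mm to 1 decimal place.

125.9 mm

Specimen A: true lamina count = 3617 − 3 = 3614.
A: Extension rate ≈ 247.9 / 3614 = 0.069 mm/yr.
Length of B = 0.069 × 1824 = 125.9 mm.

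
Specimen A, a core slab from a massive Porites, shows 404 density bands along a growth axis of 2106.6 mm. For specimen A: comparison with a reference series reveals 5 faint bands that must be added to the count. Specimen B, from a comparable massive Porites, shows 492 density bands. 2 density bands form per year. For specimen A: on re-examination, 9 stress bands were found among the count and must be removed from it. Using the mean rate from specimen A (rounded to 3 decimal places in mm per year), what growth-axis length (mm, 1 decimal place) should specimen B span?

Specimen A: after corrections the count is 404 − 9 + 5 = 400 density bands.
Specimen A: dividing by 2 density bands per year: 400 / 2 = 200 years.
A: Mean rate = 2106.6 mm / 200 years ≈ 10.533 mm per year.
Specimen B: dividing by 2 density bands per year: 492 / 2 = 246 years. B's length ≈ 10.533 × 246 = 2591.1 mm.

2591.1 mm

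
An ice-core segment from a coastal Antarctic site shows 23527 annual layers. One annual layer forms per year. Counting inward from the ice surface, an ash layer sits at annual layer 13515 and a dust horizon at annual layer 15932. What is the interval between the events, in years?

Separation: 15932 − 13515 = 2417 annual layers.
One annual layer per year makes the interval 2417 years.

2417 yr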